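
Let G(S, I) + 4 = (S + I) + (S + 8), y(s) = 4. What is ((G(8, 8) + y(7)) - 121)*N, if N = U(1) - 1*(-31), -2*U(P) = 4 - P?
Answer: -5251/2 ≈ -2625.5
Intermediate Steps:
U(P) = -2 + P/2 (U(P) = -(4 - P)/2 = -2 + P/2)
G(S, I) = 4 + I + 2*S (G(S, I) = -4 + ((S + I) + (S + 8)) = -4 + ((I + S) + (8 + S)) = -4 + (8 + I + 2*S) = 4 + I + 2*S)
N = 59/2 (N = (-2 + (1/2)*1) - 1*(-31) = (-2 + 1/2) + 31 = -3/2 + 31 = 59/2 ≈ 29.500)
((G(8, 8) + y(7)) - 121)*N = (((4 + 8 + 2*8) + 4) - 121)*(59/2) = (((4 + 8 + 16) + 4) - 121)*(59/2) = ((28 + 4) - 121)*(59/2) = (32 - 121)*(59/2) = -89*59/2 = -5251/2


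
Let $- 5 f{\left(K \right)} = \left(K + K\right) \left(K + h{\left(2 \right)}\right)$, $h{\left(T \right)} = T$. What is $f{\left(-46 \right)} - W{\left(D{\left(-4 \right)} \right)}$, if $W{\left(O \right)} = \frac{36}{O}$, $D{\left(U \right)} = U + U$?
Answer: $- \frac{8051}{10} \approx -805.1$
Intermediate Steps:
$D{\left(U \right)} = 2 U$
$f{\left(K \right)} = - \frac{2 K \left(2 + K\right)}{5}$ ($f{\left(K \right)} = - \frac{\left(K + K\right) \left(K + 2\right)}{5} = - \frac{2 K \left(2 + K\right)}{5}$)
$f{\left(-46 \right)} - W{\left(D{\left(-4 \right)} \right)} = \left(- \frac{2}{5}\right) \left(-46\right) \left(2 - 46\right) - \frac{36}{2 \left(-4\right)} = \left(- \frac{2}{5}\right) \left(-46\right) \left(-44\right) - \frac{36}{-8} = - \frac{4048}{5} - 36 \left(- \frac{1}{8}\right) = - \frac{4048}{5} - - \frac{9}{2} = - \frac{4048}{5} + \frac{9}{2} = - \frac{8051}{10}$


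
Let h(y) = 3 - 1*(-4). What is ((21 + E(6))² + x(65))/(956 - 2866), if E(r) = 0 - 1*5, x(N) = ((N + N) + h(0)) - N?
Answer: -164/955 ≈ -0.17173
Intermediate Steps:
h(y) = 7 (h(y) = 3 + 4 = 7)
x(N) = 7 + N (x(N) = ((N + N) + 7) - N = (2*N + 7) - N = (7 + 2*N) - N = 7 + N)
E(r) = -5 (E(r) = 0 - 5 = -5)
((21 + E(6))² + x(65))/(956 - 2866) = ((21 - 5)² + (7 + 65))/(956 - 2866) = (16² + 72)/(-1910) = (256 + 72)*(-1/1910) = 328*(-1/1910) = -164/955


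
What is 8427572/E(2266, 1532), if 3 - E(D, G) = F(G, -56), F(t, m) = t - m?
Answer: -8427572/1585 ≈ -5317.1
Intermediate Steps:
E(D, G) = -53 - G (E(D, G) = 3 - (G - 1*(-56)) = 3 - (G + 56) = 3 - (56 + G) = 3 + (-56 - G) = -53 - G)
8427572/E(2266, 1532) = 8427572/(-53 - 1*1532) = 8427572/(-53 - 1532) = 8427572/(-1585) = 8427572*(-1/1585) = -8427572/1585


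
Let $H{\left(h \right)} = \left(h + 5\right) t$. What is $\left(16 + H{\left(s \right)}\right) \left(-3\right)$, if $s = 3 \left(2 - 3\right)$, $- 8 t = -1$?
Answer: $- \frac{195}{4} \approx -48.75$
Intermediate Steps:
$t = \frac{1}{8}$ ($t = \left(- \frac{1}{8}\right) \left(-1\right) = \frac{1}{8} \approx 0.125$)
$s = -3$ ($s = 3 \left(-1\right) = -3$)
$H{\left(h \right)} = \frac{5}{8} + \frac{h}{8}$ ($H{\left(h \right)} = \left(h + 5\right) \frac{1}{8} = \left(5 + h\right) \frac{1}{8} = \frac{5}{8} + \frac{h}{8}$)
$\left(16 + H{\left(s \right)}\right) \left(-3\right) = \left(16 + \left(\frac{5}{8} + \frac{1}{8} \left(-3\right)\right)\right) \left(-3\right) = \left(16 + \left(\frac{5}{8} - \frac{3}{8}\right)\right) \left(-3\right) = \left(16 + \frac{1}{4}\right) \left(-3\right) = \frac{65}{4} \left(-3\right) = - \frac{195}{4}$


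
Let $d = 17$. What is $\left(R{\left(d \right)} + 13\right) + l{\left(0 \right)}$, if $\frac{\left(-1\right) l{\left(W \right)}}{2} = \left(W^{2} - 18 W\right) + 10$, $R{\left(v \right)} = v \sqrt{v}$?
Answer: $-7 + 17 \sqrt{17} \approx 63.093$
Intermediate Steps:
$R{\left(v \right)} = v^{\frac{3}{2}}$
$l{\left(W \right)} = -20 - 2 W^{2} + 36 W$ ($l{\left(W \right)} = - 2 \left(\left(W^{2} - 18 W\right) + 10\right) = - 2 \left(10 + W^{2} - 18 W\right) = -20 - 2 W^{2} + 36 W$)
$\left(R{\left(d \right)} + 13\right) + l{\left(0 \right)} = \left(17^{\frac{3}{2}} + 13\right) - \left(20 + 2 \cdot 0^{2}\right) = \left(17 \sqrt{17} + 13\right) - 20 = \left(13 + 17 \sqrt{17}\right) + \left(-20 + 0 + 0\right) = \left(13 + 17 \sqrt{17}\right) - 20 = -7 + 17 \sqrt{17}$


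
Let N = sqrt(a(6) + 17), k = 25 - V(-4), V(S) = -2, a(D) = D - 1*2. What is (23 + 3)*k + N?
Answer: 702 + sqrt(21) ≈ 706.58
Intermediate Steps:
a(D) = -2 + D (a(D) = D - 2 = -2 + D)
k = 27 (k = 25 - 1*(-2) = 25 + 2 = 27)
N = sqrt(21) (N = sqrt((-2 + 6) + 17) = sqrt(4 + 17) = sqrt(21) ≈ 4.5826)
(23 + 3)*k + N = (23 + 3)*27 + sqrt(21) = 26*27 + sqrt(21) = 702 + sqrt(21)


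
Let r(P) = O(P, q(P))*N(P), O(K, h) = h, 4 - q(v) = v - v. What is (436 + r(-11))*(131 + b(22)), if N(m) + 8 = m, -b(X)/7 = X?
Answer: -8280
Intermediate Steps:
b(X) = -7*X
q(v) = 4 (q(v) = 4 - (v - v) = 4 - 1*0 = 4 + 0 = 4)
N(m) = -8 + m
r(P) = -32 + 4*P (r(P) = 4*(-8 + P) = -32 + 4*P)
(436 + r(-11))*(131 + b(22)) = (436 + (-32 + 4*(-11)))*(131 - 7*22) = (436 + (-32 - 44))*(131 - 154) = (436 - 76)*(-23) = 360*(-23) = -8280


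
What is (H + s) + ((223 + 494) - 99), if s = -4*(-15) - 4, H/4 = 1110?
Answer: 5114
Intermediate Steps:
H = 4440 (H = 4*1110 = 4440)
s = 56 (s = 60 - 4 = 56)
(H + s) + ((223 + 494) - 99) = (4440 + 56) + ((223 + 494) - 99) = 4496 + (717 - 99) = 4496 + 618 = 5114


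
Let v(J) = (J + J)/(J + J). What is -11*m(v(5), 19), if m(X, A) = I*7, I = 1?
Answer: -77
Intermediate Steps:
v(J) = 1 (v(J) = (2*J)/((2*J)) = (2*J)*(1/(2*J)) = 1)
m(X, A) = 7 (m(X, A) = 1*7 = 7)
-11*m(v(5), 19) = -11*7 = -77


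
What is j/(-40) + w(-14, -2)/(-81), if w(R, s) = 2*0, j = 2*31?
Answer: -31/20 ≈ -1.5500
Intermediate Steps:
j = 62
w(R, s) = 0
j/(-40) + w(-14, -2)/(-81) = 62/(-40) + 0/(-81) = 62*(-1/40) + 0*(-1/81) = -31/20 + 0 = -31/20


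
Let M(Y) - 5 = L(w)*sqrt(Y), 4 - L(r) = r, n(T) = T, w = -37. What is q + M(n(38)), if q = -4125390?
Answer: -4125385 + 41*sqrt(38) ≈ -4.1251e+6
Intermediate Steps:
L(r) = 4 - r
M(Y) = 5 + 41*sqrt(Y) (M(Y) = 5 + (4 - 1*(-37))*sqrt(Y) = 5 + (4 + 37)*sqrt(Y) = 5 + 41*sqrt(Y))
q + M(n(38)) = -4125390 + (5 + 41*sqrt(38)) = -4125385 + 41*sqrt(38)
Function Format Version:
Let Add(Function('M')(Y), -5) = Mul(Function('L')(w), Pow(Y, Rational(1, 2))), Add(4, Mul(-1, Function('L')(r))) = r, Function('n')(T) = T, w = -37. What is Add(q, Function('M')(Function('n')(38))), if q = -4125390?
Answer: Add(-4125385, Mul(41, Pow(38, Rational(1, 2)))) ≈ -4.1251e+6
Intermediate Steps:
Function('L')(r) = Add(4, Mul(-1, r))
Function('M')(Y) = Add(5, Mul(41, Pow(Y, Rational(1, 2)))) (Function('M')(Y) = Add(5, Mul(Add(4, Mul(-1, -37)), Pow(Y, Rational(1, 2)))) = Add(5, Mul(Add(4, 37), Pow(Y, Rational(1, 2)))) = Add(5, Mul(41, Pow(Y, Rational(1, 2)))))
Add(q, Function('M')(Function('n')(38))) = Add(-4125390, Add(5, Mul(41, Pow(38, Rational(1, 2))))) = Add(-4125385, Mul(41, Pow(38, Rational(1, 2))))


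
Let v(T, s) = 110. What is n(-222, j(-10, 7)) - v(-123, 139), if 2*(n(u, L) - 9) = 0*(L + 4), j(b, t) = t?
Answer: -101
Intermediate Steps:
n(u, L) = 9 (n(u, L) = 9 + (0*(L + 4))/2 = 9 + (0*(4 + L))/2 = 9 + (½)*0 = 9 + 0 = 9)
n(-222, j(-10, 7)) - v(-123, 139) = 9 - 1*110 = 9 - 110 = -101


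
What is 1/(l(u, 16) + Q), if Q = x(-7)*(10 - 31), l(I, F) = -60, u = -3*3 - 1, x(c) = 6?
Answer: -1/186 ≈ -0.0053763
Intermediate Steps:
u = -10 (u = -9 - 1 = -10)
Q = -126 (Q = 6*(10 - 31) = 6*(-21) = -126)
1/(l(u, 16) + Q) = 1/(-60 - 126) = 1/(-186) = -1/186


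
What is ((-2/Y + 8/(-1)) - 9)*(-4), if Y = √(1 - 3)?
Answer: 68 - 4*I*√2 ≈ 68.0 - 5.6569*I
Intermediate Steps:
Y = I*√2 (Y = √(-2) = I*√2 ≈ 1.4142*I)
((-2/Y + 8/(-1)) - 9)*(-4) = ((-2*(-I*√2/2) + 8/(-1)) - 9)*(-4) = ((-(-1)*I*√2 + 8*(-1)) - 9)*(-4) = ((I*√2 - 8) - 9)*(-4) = ((-8 + I*√2) - 9)*(-4) = (-17 + I*√2)*(-4) = 68 - 4*I*√2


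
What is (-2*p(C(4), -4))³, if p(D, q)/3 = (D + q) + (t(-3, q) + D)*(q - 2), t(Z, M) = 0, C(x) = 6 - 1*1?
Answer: 5268024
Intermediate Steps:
C(x) = 5 (C(x) = 6 - 1 = 5)
p(D, q) = 3*D + 3*q + 3*D*(-2 + q) (p(D, q) = 3*((D + q) + (0 + D)*(q - 2)) = 3*((D + q) + D*(-2 + q)) = 3*(D + q + D*(-2 + q)) = 3*D + 3*q + 3*D*(-2 + q))
(-2*p(C(4), -4))³ = (-2*(-3*5 + 3*(-4) + 3*5*(-4)))³ = (-2*(-15 - 12 - 60))³ = (-2*(-87))³ = 174³ = 5268024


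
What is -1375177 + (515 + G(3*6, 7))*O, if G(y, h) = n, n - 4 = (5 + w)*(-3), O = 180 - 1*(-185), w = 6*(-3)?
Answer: -1171507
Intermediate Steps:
w = -18
O = 365 (O = 180 + 185 = 365)
n = 43 (n = 4 + (5 - 18)*(-3) = 4 - 13*(-3) = 4 + 39 = 43)
G(y, h) = 43
-1375177 + (515 + G(3*6, 7))*O = -1375177 + (515 + 43)*365 = -1375177 + 558*365 = -1375177 + 203670 = -1171507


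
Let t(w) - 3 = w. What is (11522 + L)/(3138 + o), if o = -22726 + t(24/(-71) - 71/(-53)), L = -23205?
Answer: 6280447/10527798 ≈ 0.59656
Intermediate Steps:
t(w) = 3 + w
o = -85502880/3763 (o = -22726 + (3 + (24/(-71) - 71/(-53))) = -22726 + (3 + (24*(-1/71) - 71*(-1/53))) = -22726 + (3 + (-24/71 + 71/53)) = -22726 + (3 + 3769/3763) = -22726 + 15058/3763 = -85502880/3763 ≈ -22722.)
(11522 + L)/(3138 + o) = (11522 - 23205)/(3138 - 85502880/3763) = -11683/(-73694586/3763) = -11683*(-3763/73694586) = 6280447/10527798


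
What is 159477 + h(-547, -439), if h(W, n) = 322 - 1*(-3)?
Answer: 159802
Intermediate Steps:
h(W, n) = 325 (h(W, n) = 322 + 3 = 325)
159477 + h(-547, -439) = 159477 + 325 = 159802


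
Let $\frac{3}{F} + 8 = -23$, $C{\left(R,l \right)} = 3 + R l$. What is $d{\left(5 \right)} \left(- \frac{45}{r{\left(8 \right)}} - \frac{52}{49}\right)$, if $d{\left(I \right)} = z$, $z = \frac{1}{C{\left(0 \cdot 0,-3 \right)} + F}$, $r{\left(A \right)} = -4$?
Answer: $\frac{61907}{17640} \approx 3.5095$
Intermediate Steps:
$F = - \frac{3}{31}$ ($F = \frac{3}{-8 - 23} = \frac{3}{-31} = 3 \left(- \frac{1}{31}\right) = - \frac{3}{31} \approx -0.096774$)
$z = \frac{31}{90}$ ($z = \frac{1}{\left(3 + 0 \cdot 0 \left(-3\right)\right) - \frac{3}{31}} = \frac{1}{\left(3 + 0 \left(-3\right)\right) - \frac{3}{31}} = \frac{1}{\left(3 + 0\right) - \frac{3}{31}} = \frac{1}{3 - \frac{3}{31}} = \frac{1}{\frac{90}{31}} = \frac{31}{90} \approx 0.34444$)
$d{\left(I \right)} = \frac{31}{90}$
$d{\left(5 \right)} \left(- \frac{45}{r{\left(8 \right)}} - \frac{52}{49}\right) = \frac{31 \left(- \frac{45}{-4} - \frac{52}{49}\right)}{90} = \frac{31 \left(\left(-45\right) \left(- \frac{1}{4}\right) - \frac{52}{49}\right)}{90} = \frac{31 \left(\frac{45}{4} - \frac{52}{49}\right)}{90} = \frac{31}{90} \cdot \frac{1997}{196} = \frac{61907}{17640}$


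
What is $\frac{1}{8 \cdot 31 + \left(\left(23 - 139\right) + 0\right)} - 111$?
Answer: $- \frac{14651}{132} \approx -110.99$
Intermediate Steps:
$\frac{1}{8 \cdot 31 + \left(\left(23 - 139\right) + 0\right)} - 111 = \frac{1}{248 + \left(-116 + 0\right)} - 111 = \frac{1}{248 - 116} - 111 = \frac{1}{132} - 111 = - \frac{14651}{132}$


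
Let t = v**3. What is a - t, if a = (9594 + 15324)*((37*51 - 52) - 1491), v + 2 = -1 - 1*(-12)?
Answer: 8571063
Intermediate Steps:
v = 9 (v = -2 + (-1 - 1*(-12)) = -2 + (-1 + 12) = -2 + 11 = 9)
a = 8571792 (a = 24918*((1887 - 52) - 1491) = 24918*(1835 - 1491) = 24918*344 = 8571792)
t = 729 (t = 9**3 = 729)
a - t = 8571792 - 1*729 = 8571792 - 729 = 8571063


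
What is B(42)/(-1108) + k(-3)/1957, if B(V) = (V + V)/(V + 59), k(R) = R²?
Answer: 210696/54750989 ≈ 0.0038483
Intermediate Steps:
B(V) = 2*V/(59 + V) (B(V) = (2*V)/(59 + V) = 2*V/(59 + V))
B(42)/(-1108) + k(-3)/1957 = (2*42/(59 + 42))/(-1108) + (-3)²/1957 = (2*42/101)*(-1/1108) + 9*(1/1957) = (2*42*(1/101))*(-1/1108) + 9/1957 = (84/101)*(-1/1108) + 9/1957 = -21/27977 + 9/1957 = 210696/54750989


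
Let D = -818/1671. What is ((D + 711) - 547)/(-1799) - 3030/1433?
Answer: -9500103728/4307782857 ≈ -2.2053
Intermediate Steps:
D = -818/1671 (D = -818*1/1671 = -818/1671 ≈ -0.48953)
((D + 711) - 547)/(-1799) - 3030/1433 = ((-818/1671 + 711) - 547)/(-1799) - 3030/1433 = (1187263/1671 - 547)*(-1/1799) - 3030*1/1433 = (273226/1671)*(-1/1799) - 3030/1433 = -273226/3006129 - 3030/1433 = -9500103728/4307782857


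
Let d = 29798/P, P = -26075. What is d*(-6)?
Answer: 178788/26075 ≈ 6.8567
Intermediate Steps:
d = -29798/26075 (d = 29798/(-26075) = 29798*(-1/26075) = -29798/26075 ≈ -1.1428)
d*(-6) = -29798/26075*(-6) = 178788/26075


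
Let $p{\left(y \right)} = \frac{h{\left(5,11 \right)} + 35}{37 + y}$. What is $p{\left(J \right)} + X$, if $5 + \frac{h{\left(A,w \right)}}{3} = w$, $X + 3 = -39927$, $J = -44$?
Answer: $- \frac{279563}{7} \approx -39938.0$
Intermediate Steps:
$X = -39930$ ($X = -3 - 39927 = -39930$)
$h{\left(A,w \right)} = -15 + 3 w$
$p{\left(y \right)} = \frac{53}{37 + y}$ ($p{\left(y \right)} = \frac{\left(-15 + 3 \cdot 11\right) + 35}{37 + y} = \frac{\left(-15 + 33\right) + 35}{37 + y} = \frac{18 + 35}{37 + y} = \frac{53}{37 + y}$)
$p{\left(J \right)} + X = \frac{53}{37 - 44} - 39930 = \frac{53}{-7} - 39930 = 53 \left(- \frac{1}{7}\right) - 39930 = - \frac{53}{7} - 39930 = - \frac{279563}{7}$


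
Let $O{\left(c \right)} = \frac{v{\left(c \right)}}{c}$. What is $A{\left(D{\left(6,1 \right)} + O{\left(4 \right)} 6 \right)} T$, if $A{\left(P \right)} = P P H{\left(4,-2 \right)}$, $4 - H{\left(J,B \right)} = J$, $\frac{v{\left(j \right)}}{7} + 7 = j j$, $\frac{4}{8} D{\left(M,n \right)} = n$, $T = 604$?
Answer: $0$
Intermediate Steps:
$D{\left(M,n \right)} = 2 n$
$v{\left(j \right)} = -49 + 7 j^{2}$ ($v{\left(j \right)} = -49 + 7 j j = -49 + 7 j^{2}$)
$H{\left(J,B \right)} = 4 - J$
$O{\left(c \right)} = \frac{-49 + 7 c^{2}}{c}$
$A{\left(P \right)} = 0$ ($A{\left(P \right)} = P P \left(4 - 4\right) = P^{2} \left(4 - 4\right) = P^{2} \cdot 0 = 0$)
$A{\left(D{\left(6,1 \right)} + O{\left(4 \right)} 6 \right)} T = 0 \cdot 604 = 0$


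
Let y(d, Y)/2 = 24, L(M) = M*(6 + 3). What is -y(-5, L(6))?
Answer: -48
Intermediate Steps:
L(M) = 9*M (L(M) = M*9 = 9*M)
y(d, Y) = 48 (y(d, Y) = 2*24 = 48)
-y(-5, L(6)) = -1*48 = -48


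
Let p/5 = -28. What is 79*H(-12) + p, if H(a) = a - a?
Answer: -140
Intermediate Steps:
H(a) = 0
p = -140 (p = 5*(-28) = -140)
79*H(-12) + p = 79*0 - 140 = 0 - 140 = -140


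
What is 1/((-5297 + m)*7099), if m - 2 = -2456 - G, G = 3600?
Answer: -1/80580749 ≈ -1.2410e-8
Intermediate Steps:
m = -6054 (m = 2 + (-2456 - 1*3600) = 2 + (-2456 - 3600) = 2 - 6056 = -6054)
1/((-5297 + m)*7099) = 1/(-5297 - 6054*7099) = (1/7099)/(-11351) = -1/11351*1/7099 = -1/80580749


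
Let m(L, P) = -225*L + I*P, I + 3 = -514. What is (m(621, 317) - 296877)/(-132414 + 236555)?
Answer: -600491/104141 ≈ -5.7661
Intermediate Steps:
I = -517 (I = -3 - 514 = -517)
m(L, P) = -517*P - 225*L (m(L, P) = -225*L - 517*P = -517*P - 225*L)
(m(621, 317) - 296877)/(-132414 + 236555) = ((-517*317 - 225*621) - 296877)/(-132414 + 236555) = ((-163889 - 139725) - 296877)/104141 = (-303614 - 296877)*(1/104141) = -600491*1/104141 = -600491/104141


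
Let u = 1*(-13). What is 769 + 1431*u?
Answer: -17834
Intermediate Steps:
u = -13
769 + 1431*u = 769 + 1431*(-13) = 769 - 18603 = -17834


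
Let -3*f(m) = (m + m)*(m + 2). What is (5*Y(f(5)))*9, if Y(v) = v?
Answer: -1050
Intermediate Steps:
f(m) = -2*m*(2 + m)/3 (f(m) = -(m + m)*(m + 2)/3 = -2*m*(2 + m)/3)
(5*Y(f(5)))*9 = (5*(-⅔*5*(2 + 5)))*9 = (5*(-⅔*5*7))*9 = (5*(-70/3))*9 = -350/3*9 = -1050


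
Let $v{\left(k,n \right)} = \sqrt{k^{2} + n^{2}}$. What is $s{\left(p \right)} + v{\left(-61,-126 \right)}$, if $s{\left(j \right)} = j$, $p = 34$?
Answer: $34 + \sqrt{19597} \approx 173.99$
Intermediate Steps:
$s{\left(p \right)} + v{\left(-61,-126 \right)} = 34 + \sqrt{\left(-61\right)^{2} + \left(-126\right)^{2}} = 34 + \sqrt{3721 + 15876} = 34 + \sqrt{19597}$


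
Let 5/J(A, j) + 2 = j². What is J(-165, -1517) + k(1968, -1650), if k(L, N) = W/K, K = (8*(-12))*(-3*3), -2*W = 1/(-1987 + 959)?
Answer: 11183207/4087969406208 ≈ 2.7356e-6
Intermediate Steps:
W = 1/2056 (W = -1/(2*(-1987 + 959)) = -½/(-1028) = -½*(-1/1028) = 1/2056 ≈ 0.00048638)
K = 864 (K = -96*(-9) = 864)
J(A, j) = 5/(-2 + j²)
k(L, N) = 1/1776384 (k(L, N) = (1/2056)/864 = (1/2056)*(1/864) = 1/1776384)
J(-165, -1517) + k(1968, -1650) = 5/(-2 + (-1517)²) + 1/1776384 = 5/(-2 + 2301289) + 1/1776384 = 5/2301287 + 1/1776384 = 11183207/4087969406208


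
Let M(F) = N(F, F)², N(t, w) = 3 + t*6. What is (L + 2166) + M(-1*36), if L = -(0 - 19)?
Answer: 47554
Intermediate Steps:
N(t, w) = 3 + 6*t
L = 19 (L = -1*(-19) = 19)
M(F) = (3 + 6*F)²
(L + 2166) + M(-1*36) = (19 + 2166) + 9*(1 + 2*(-1*36))² = 2185 + 9*(1 + 2*(-36))² = 2185 + 9*(1 - 72)² = 2185 + 9*(-71)² = 2185 + 9*5041 = 2185 + 45369 = 47554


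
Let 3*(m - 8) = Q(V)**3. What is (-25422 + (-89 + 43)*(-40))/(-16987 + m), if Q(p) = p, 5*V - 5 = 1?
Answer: 2947750/2122303 ≈ 1.3889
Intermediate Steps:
V = 6/5 (V = 1 + (1/5)*1 = 1 + 1/5 = 6/5 ≈ 1.2000)
m = 1072/125 (m = 8 + (6/5)**3/3 = 8 + (1/3)*(216/125) = 8 + 72/125 = 1072/125 ≈ 8.5760)
(-25422 + (-89 + 43)*(-40))/(-16987 + m) = (-25422 + (-89 + 43)*(-40))/(-16987 + 1072/125) = (-25422 - 46*(-40))/(-2122303/125) = (-25422 + 1840)*(-125/2122303) = -23582*(-125/2122303) = 2947750/2122303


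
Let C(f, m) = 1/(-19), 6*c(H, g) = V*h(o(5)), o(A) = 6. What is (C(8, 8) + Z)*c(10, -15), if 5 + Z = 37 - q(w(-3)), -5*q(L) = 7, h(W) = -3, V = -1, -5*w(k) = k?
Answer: 1584/95 ≈ 16.674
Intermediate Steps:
w(k) = -k/5
c(H, g) = ½ (c(H, g) = (-1*(-3))/6 = (⅙)*3 = ½)
C(f, m) = -1/19
q(L) = -7/5 (q(L) = -⅕*7 = -7/5)
Z = 167/5 (Z = -5 + (37 - 1*(-7/5)) = -5 + (37 + 7/5) = -5 + 192/5 = 167/5 ≈ 33.400)
(C(8, 8) + Z)*c(10, -15) = (-1/19 + 167/5)*(½) = (3168/95)*(½) = 1584/95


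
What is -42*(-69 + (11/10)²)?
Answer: 142359/50 ≈ 2847.2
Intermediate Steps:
-42*(-69 + (11/10)²) = -42*(-69 + 121/100) = -42*(-6779/100) = 142359/50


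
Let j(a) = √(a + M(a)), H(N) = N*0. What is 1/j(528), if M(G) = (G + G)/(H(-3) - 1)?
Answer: -I*√33/132 ≈ -0.043519*I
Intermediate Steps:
H(N) = 0
M(G) = -2*G (M(G) = (G + G)/(0 - 1) = (2*G)/(-1) = (2*G)*(-1) = -2*G)
j(a) = √(-a) (j(a) = √(a - 2*a) = √(-a))
1/j(528) = 1/(√(-1*528)) = 1/(√(-528)) = 1/(4*I*√33) = -I*√33/132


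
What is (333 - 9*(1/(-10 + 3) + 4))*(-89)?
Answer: -185832/7 ≈ -26547.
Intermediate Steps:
(333 - 9*(1/(-10 + 3) + 4))*(-89) = (333 - 9*(1/(-7) + 4))*(-89) = (333 - 9*(-⅐ + 4))*(-89) = (333 - 9*27/7)*(-89) = (333 - 243/7)*(-89) = (2088/7)*(-89) = -185832/7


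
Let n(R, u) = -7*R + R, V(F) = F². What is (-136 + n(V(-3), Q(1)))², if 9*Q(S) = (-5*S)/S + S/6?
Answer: 36100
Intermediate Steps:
Q(S) = -5/9 + S/54 (Q(S) = ((-5*S)/S + S/6)/9 = (-5 + S*(⅙))/9 = (-5 + S/6)/9 = -5/9 + S/54)
n(R, u) = -6*R
(-136 + n(V(-3), Q(1)))² = (-136 - 6*(-3)²)² = (-136 - 6*9)² = (-136 - 54)² = (-190)² = 36100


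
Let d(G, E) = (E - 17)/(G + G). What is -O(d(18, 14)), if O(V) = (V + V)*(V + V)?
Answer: -1/36 ≈ -0.027778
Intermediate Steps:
d(G, E) = (-17 + E)/(2*G) (d(G, E) = (-17 + E)/((2*G)) = (-17 + E)*(1/(2*G)) = (-17 + E)/(2*G))
O(V) = 4*V² (O(V) = (2*V)*(2*V) = 4*V²)
-O(d(18, 14)) = -4*((½)*(-17 + 14)/18)² = -4*((½)*(1/18)*(-3))² = -4*(-1/12)² = -4/144 = -1*1/36 = -1/36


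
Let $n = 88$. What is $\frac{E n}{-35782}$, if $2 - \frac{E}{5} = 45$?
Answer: $\frac{9460}{17891} \approx 0.52876$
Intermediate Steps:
$E = -215$ ($E = 10 - 225 = -215$)
$\frac{E n}{-35782} = \frac{\left(-215\right) 88}{-35782} = \left(-18920\right) \left(- \frac{1}{35782}\right) = \frac{9460}{17891}$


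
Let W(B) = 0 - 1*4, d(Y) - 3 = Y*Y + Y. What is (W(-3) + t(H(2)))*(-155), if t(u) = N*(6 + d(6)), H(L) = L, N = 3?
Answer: -23095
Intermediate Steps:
d(Y) = 3 + Y + Y² (d(Y) = 3 + (Y*Y + Y) = 3 + (Y² + Y) = 3 + (Y + Y²) = 3 + Y + Y²)
W(B) = -4 (W(B) = 0 - 4 = -4)
t(u) = 153 (t(u) = 3*(6 + (3 + 6 + 6²)) = 3*(6 + (3 + 6 + 36)) = 3*(6 + 45) = 3*51 = 153)
(W(-3) + t(H(2)))*(-155) = (-4 + 153)*(-155) = 149*(-155) = -23095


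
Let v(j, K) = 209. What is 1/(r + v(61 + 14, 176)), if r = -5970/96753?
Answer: 32251/6738469 ≈ 0.0047861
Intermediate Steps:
r = -1990/32251 (r = -5970*1/96753 = -1990/32251 ≈ -0.061704)
1/(r + v(61 + 14, 176)) = 1/(-1990/32251 + 209) = 1/(6738469/32251) = 32251/6738469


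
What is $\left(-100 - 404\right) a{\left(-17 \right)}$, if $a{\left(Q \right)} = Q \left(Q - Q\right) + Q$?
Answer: $8568$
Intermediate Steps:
$a{\left(Q \right)} = Q$ ($a{\left(Q \right)} = Q 0 + Q = 0 + Q = Q$)
$\left(-100 - 404\right) a{\left(-17 \right)} = \left(-100 - 404\right) \left(-17\right) = \left(-504\right) \left(-17\right) = 8568$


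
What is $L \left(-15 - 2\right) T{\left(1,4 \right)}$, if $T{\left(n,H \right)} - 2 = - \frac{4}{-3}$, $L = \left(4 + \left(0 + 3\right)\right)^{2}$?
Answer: $- \frac{8330}{3} \approx -2776.7$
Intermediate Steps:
$L = 49$ ($L = \left(4 + 3\right)^{2} = 7^{2} = 49$)
$T{\left(n,H \right)} = \frac{10}{3}$ ($T{\left(n,H \right)} = 2 - \frac{4}{-3} = 2 - - \frac{4}{3} = 2 + \frac{4}{3} = \frac{10}{3}$)
$L \left(-15 - 2\right) T{\left(1,4 \right)} = 49 \left(-15 - 2\right) \frac{10}{3} = 49 \left(-17\right) \frac{10}{3} = \left(-833\right) \frac{10}{3} = - \frac{8330}{3}$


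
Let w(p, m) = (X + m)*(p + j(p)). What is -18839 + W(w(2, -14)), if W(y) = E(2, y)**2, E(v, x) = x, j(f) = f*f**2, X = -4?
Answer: 13561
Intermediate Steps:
j(f) = f**3
w(p, m) = (-4 + m)*(p + p**3)
W(y) = y**2
-18839 + W(w(2, -14)) = -18839 + (2*(-4 - 14 - 4*2**2 - 14*2**2))**2 = -18839 + (2*(-4 - 14 - 4*4 - 14*4))**2 = -18839 + (2*(-4 - 14 - 16 - 56))**2 = -18839 + (2*(-90))**2 = -18839 + (-180)**2 = -18839 + 32400 = 13561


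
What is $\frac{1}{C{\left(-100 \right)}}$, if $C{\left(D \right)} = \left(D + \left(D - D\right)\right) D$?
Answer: $\frac{1}{10000} \approx 0.0001$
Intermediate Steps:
$C{\left(D \right)} = D^{2}$ ($C{\left(D \right)} = \left(D + 0\right) D = D D = D^{2}$)
$\frac{1}{C{\left(-100 \right)}} = \frac{1}{\left(-100\right)^{2}} = \frac{1}{10000}$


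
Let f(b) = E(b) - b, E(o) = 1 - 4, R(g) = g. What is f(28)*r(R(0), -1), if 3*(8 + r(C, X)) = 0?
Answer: 248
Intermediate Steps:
r(C, X) = -8 (r(C, X) = -8 + (⅓)*0 = -8 + 0 = -8)
E(o) = -3
f(b) = -3 - b
f(28)*r(R(0), -1) = (-3 - 1*28)*(-8) = (-3 - 28)*(-8) = -31*(-8) = 248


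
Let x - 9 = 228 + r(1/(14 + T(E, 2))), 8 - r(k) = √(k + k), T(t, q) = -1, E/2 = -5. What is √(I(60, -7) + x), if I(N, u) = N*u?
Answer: √(-29575 - 13*√26)/13 ≈ 13.244*I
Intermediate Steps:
E = -10 (E = 2*(-5) = -10)
r(k) = 8 - √2*√k (r(k) = 8 - √(k + k) = 8 - √(2*k) = 8 - √2*√k)
x = 245 - √26/13 (x = 9 + (228 + (8 - √2*√(1/(14 - 1)))) = 9 + (228 + (8 - √2*√(1/13))) = 9 + (228 + (8 - √2*√13/13)) = 9 + (228 + (8 - √26/13)) = 9 + (236 - √26/13) = 245 - √26/13 ≈ 244.61)
√(I(60, -7) + x) = √(60*(-7) + (245 - √26/13)) = √(-420 + (245 - √26/13)) = √(-175 - √26/13)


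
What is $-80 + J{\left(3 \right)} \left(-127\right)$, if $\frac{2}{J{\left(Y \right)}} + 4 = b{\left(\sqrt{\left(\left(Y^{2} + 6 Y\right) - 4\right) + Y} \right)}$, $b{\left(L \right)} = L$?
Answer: $- \frac{908}{5} - \frac{127 \sqrt{26}}{5} \approx -311.12$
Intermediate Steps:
$J{\left(Y \right)} = \frac{2}{-4 + \sqrt{-4 + Y^{2} + 7 Y}}$ ($J{\left(Y \right)} = \frac{2}{-4 + \sqrt{\left(\left(Y^{2} + 6 Y\right) - 4\right) + Y}} = \frac{2}{-4 + \sqrt{\left(-4 + Y^{2} + 6 Y\right) + Y}} = \frac{2}{-4 + \sqrt{-4 + Y^{2} + 7 Y}}$)
$-80 + J{\left(3 \right)} \left(-127\right) = -80 + \frac{2}{-4 + \sqrt{-4 + 3^{2} + 7 \cdot 3}} \left(-127\right) = -80 + \frac{2}{-4 + \sqrt{-4 + 9 + 21}} \left(-127\right) = -80 + \frac{2}{-4 + \sqrt{26}} \left(-127\right) = -80 - \frac{254}{-4 + \sqrt{26}}$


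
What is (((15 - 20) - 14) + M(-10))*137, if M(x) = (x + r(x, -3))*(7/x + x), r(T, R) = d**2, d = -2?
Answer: 30962/5 ≈ 6192.4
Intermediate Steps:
r(T, R) = 4 (r(T, R) = (-2)**2 = 4)
M(x) = (4 + x)*(x + 7/x) (M(x) = (x + 4)*(7/x + x) = (4 + x)*(x + 7/x))
(((15 - 20) - 14) + M(-10))*137 = (((15 - 20) - 14) + (7 + (-10)**2 + 4*(-10) + 28/(-10)))*137 = ((-5 - 14) + (7 + 100 - 40 + 28*(-1/10)))*137 = (-19 + (7 + 100 - 40 - 14/5))*137 = (-19 + 321/5)*137 = (226/5)*137 = 30962/5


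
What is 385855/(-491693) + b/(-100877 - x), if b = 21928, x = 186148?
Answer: -121531875479/141128183325 ≈ -0.86115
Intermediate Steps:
385855/(-491693) + b/(-100877 - x) = 385855/(-491693) + 21928/(-100877 - 1*186148) = 385855*(-1/491693) + 21928/(-100877 - 186148) = -385855/491693 + 21928/(-287025) = -385855/491693 + 21928*(-1/287025) = -385855/491693 - 21928/287025 = -121531875479/141128183325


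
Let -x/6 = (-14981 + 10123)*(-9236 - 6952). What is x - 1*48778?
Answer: -471896602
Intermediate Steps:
x = -471847824 (x = -6*(-14981 + 10123)*(-9236 - 6952) = -(-29148)*(-16188) = -6*78641304 = -471847824)
x - 1*48778 = -471847824 - 1*48778 = -471847824 - 48778 = -471896602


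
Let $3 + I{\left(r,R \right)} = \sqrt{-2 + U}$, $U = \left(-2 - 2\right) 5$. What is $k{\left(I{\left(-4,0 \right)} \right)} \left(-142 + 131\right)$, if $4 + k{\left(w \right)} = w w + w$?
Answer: $220 + 55 i \sqrt{22} \approx 220.0 + 257.97 i$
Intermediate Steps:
$U = -20$ ($U = \left(-4\right) 5 = -20$)
$I{\left(r,R \right)} = -3 + i \sqrt{22}$ ($I{\left(r,R \right)} = -3 + \sqrt{-2 - 20} = -3 + \sqrt{-22} = -3 + i \sqrt{22}$)
$k{\left(w \right)} = -4 + w + w^{2}$ ($k{\left(w \right)} = -4 + \left(w w + w\right) = -4 + \left(w^{2} + w\right) = -4 + \left(w + w^{2}\right) = -4 + w + w^{2}$)
$k{\left(I{\left(-4,0 \right)} \right)} \left(-142 + 131\right) = \left(-4 - \left(3 - i \sqrt{22}\right) + \left(-3 + i \sqrt{22}\right)^{2}\right) \left(-142 + 131\right) = \left(-7 + \left(-3 + i \sqrt{22}\right)^{2} + i \sqrt{22}\right) \left(-11\right) = 77 - 11 \left(-3 + i \sqrt{22}\right)^{2} - 11 i \sqrt{22}$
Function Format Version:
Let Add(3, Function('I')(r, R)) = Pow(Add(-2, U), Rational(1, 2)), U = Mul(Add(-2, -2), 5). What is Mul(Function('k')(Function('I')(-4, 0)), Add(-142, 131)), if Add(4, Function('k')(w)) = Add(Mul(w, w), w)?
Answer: Add(220, Mul(55, I, Pow(22, Rational(1, 2)))) ≈ Add(220.00, Mul(257.97, I))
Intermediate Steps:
U = -20 (U = Mul(-4, 5) = -20)
Function('I')(r, R) = Add(-3, Mul(I, Pow(22, Rational(1, 2)))) (Function('I')(r, R) = Add(-3, Pow(Add(-2, -20), Rational(1, 2))) = Add(-3, Pow(-22, Rational(1, 2))) = Add(-3, Mul(I, Pow(22, Rational(1, 2)))))
Function('k')(w) = Add(-4, w, Pow(w, 2)) (Function('k')(w) = Add(-4, Add(Mul(w, w), w)) = Add(-4, Add(Pow(w, 2), w)) = Add(-4, Add(w, Pow(w, 2))) = Add(-4, w, Pow(w, 2)))
Mul(Function('k')(Function('I')(-4, 0)), Add(-142, 131)) = Mul(Add(-4, Add(-3, Mul(I, Pow(22, Rational(1, 2)))), Pow(Add(-3, Mul(I, Pow(22, Rational(1, 2)))), 2)), Add(-142, 131)) = Mul(Add(-7, Pow(Add(-3, Mul(I, Pow(22, Rational(1, 2)))), 2), Mul(I, Pow(22, Rational(1, 2)))), -11) = Add(77, Mul(-11, Pow(Add(-3, Mul(I, Pow(22, Rational(1, 2)))), 2)), Mul(-11, I, Pow(22, Rational(1, 2))))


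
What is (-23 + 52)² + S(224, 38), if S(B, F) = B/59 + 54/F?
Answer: 948610/1121 ≈ 846.22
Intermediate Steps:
S(B, F) = 54/F + B/59 (S(B, F) = B*(1/59) + 54/F = B/59 + 54/F = 54/F + B/59)
(-23 + 52)² + S(224, 38) = (-23 + 52)² + (54/38 + (1/59)*224) = 29² + (54*(1/38) + 224/59) = 841 + (27/19 + 224/59) = 841 + 5849/1121 = 948610/1121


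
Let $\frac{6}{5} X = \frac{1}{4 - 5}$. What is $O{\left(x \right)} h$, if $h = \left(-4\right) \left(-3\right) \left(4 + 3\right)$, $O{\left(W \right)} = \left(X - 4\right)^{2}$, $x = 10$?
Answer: $\frac{5887}{3} \approx 1962.3$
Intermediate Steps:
$X = - \frac{5}{6}$ ($X = \frac{5}{6 \left(4 - 5\right)} = \frac{5}{6 \left(-1\right)} = \frac{5}{6} \left(-1\right) = - \frac{5}{6} \approx -0.83333$)
$O{\left(W \right)} = \frac{841}{36}$ ($O{\left(W \right)} = \left(- \frac{5}{6} - 4\right)^{2} = \left(- \frac{29}{6}\right)^{2} = \frac{841}{36}$)
$h = 84$ ($h = 12 \cdot 7 = 84$)
$O{\left(x \right)} h = \frac{841}{36} \cdot 84 = \frac{5887}{3}$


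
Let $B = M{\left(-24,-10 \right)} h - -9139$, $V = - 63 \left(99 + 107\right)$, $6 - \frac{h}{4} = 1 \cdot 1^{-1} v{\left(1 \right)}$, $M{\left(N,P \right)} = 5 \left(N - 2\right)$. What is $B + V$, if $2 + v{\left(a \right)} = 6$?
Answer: $-4879$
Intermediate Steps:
$M{\left(N,P \right)} = -10 + 5 N$ ($M{\left(N,P \right)} = 5 \left(-2 + N\right) = -10 + 5 N$)
$v{\left(a \right)} = 4$ ($v{\left(a \right)} = -2 + 6 = 4$)
$h = 8$ ($h = 24 - 4 \cdot 1 \cdot 1^{-1} \cdot 4 = 24 - 4 \cdot 1 \cdot 1 \cdot 4 = 24 - 4 \cdot 1 \cdot 4 = 24 - 16 = 8$)
$V = -12978$ ($V = \left(-63\right) 206 = -12978$)
$B = 8099$ ($B = \left(-10 + 5 \left(-24\right)\right) 8 - -9139 = \left(-10 - 120\right) 8 + 9139 = \left(-130\right) 8 + 9139 = -1040 + 9139 = 8099$)
$B + V = 8099 - 12978 = -4879$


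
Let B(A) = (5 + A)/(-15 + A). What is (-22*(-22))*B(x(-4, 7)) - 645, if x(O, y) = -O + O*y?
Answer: -15959/39 ≈ -409.21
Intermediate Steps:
B(A) = (5 + A)/(-15 + A)
(-22*(-22))*B(x(-4, 7)) - 645 = (-22*(-22))*((5 - 4*(-1 + 7))/(-15 - 4*(-1 + 7))) - 645 = 484*((5 - 4*6)/(-15 - 4*6)) - 645 = 484*((5 - 24)/(-15 - 24)) - 645 = 484*(-19/(-39)) - 645 = 484*(-1/39*(-19)) - 645 = 484*(19/39) - 645 = 9196/39 - 645 = -15959/39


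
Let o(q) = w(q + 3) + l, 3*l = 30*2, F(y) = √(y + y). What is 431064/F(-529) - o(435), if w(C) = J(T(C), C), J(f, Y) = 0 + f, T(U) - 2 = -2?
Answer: -20 - 215532*I*√2/23 ≈ -20.0 - 13253.0*I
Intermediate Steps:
F(y) = √2*√y (F(y) = √(2*y) = √2*√y)
T(U) = 0 (T(U) = 2 - 2 = 0)
l = 20 (l = (30*2)/3 = (⅓)*60 = 20)
J(f, Y) = f
w(C) = 0
o(q) = 20 (o(q) = 0 + 20 = 20)
431064/F(-529) - o(435) = 431064/((√2*√(-529))) - 1*20 = 431064/((√2*(23*I))) - 20 = 431064/((23*I*√2)) - 20 = 431064*(-I*√2/46) - 20 = -215532*I*√2/23 - 20 = -20 - 215532*I*√2/23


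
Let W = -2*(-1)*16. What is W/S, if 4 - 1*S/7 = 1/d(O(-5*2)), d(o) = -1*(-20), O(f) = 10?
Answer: 640/553 ≈ 1.1573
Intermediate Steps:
d(o) = 20
S = 553/20 (S = 28 - 7/20 = 553/20 ≈ 27.650)
W = 32 (W = 2*16 = 32)
W/S = 32/(553/20) = 32*(20/553) = 640/553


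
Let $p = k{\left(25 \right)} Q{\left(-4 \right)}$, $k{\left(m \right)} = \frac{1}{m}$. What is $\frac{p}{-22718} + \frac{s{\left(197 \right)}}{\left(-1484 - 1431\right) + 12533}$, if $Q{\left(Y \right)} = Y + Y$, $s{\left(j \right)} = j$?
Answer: $\frac{55981547}{2731271550} \approx 0.020497$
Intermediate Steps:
$Q{\left(Y \right)} = 2 Y$
$p = - \frac{8}{25}$ ($p = \frac{2 \left(-4\right)}{25} = \frac{1}{25} \left(-8\right) = - \frac{8}{25} \approx -0.32$)
$\frac{p}{-22718} + \frac{s{\left(197 \right)}}{\left(-1484 - 1431\right) + 12533} = - \frac{8}{25 \left(-22718\right)} + \frac{197}{\left(-1484 - 1431\right) + 12533} = \left(- \frac{8}{25}\right) \left(- \frac{1}{22718}\right) + \frac{197}{-2915 + 12533} = \frac{4}{283975} + \frac{197}{9618} = \frac{55981547}{2731271550}$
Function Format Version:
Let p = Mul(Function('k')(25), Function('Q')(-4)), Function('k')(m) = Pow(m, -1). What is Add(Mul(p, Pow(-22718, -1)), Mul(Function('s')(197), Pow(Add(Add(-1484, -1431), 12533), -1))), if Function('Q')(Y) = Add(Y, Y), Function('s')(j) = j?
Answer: Rational(55981547, 2731271550) ≈ 0.020497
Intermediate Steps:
Function('Q')(Y) = Mul(2, Y)
p = Rational(-8, 25) (p = Mul(Pow(25, -1), Mul(2, -4)) = Mul(Rational(1, 25), -8) = Rational(-8, 25) ≈ -0.32000)
Add(Mul(p, Pow(-22718, -1)), Mul(Function('s')(197), Pow(Add(Add(-1484, -1431), 12533), -1))) = Add(Mul(Rational(-8, 25), Pow(-22718, -1)), Mul(197, Pow(Add(Add(-1484, -1431), 12533), -1))) = Add(Mul(Rational(-8, 25), Rational(-1, 22718)), Mul(197, Pow(Add(-2915, 12533), -1))) = Add(Rational(4, 283975), Mul(197, Pow(9618, -1))) = Add(Rational(4, 283975), Mul(197, Rational(1, 9618))) = Add(Rational(4, 283975), Rational(197, 9618)) = Rational(55981547, 2731271550)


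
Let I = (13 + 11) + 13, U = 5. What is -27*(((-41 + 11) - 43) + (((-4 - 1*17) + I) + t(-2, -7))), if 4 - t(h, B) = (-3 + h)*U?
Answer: 756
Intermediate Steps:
t(h, B) = 19 - 5*h (t(h, B) = 4 - (-3 + h)*5 = 4 - (-15 + 5*h) = 4 + (15 - 5*h) = 19 - 5*h)
I = 37 (I = 24 + 13 = 37)
-27*(((-41 + 11) - 43) + (((-4 - 1*17) + I) + t(-2, -7))) = -27*(((-41 + 11) - 43) + (((-4 - 1*17) + 37) + (19 - 5*(-2)))) = -27*((-30 - 43) + (((-4 - 17) + 37) + (19 + 10))) = -27*(-73 + ((-21 + 37) + 29)) = -27*(-73 + (16 + 29)) = -27*(-73 + 45) = -27*(-28) = 756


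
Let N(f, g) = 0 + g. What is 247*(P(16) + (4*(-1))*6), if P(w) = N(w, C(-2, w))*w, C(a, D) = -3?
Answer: -17784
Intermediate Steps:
N(f, g) = g
P(w) = -3*w
247*(P(16) + (4*(-1))*6) = 247*(-3*16 + (4*(-1))*6) = 247*(-48 - 4*6) = 247*(-48 - 24) = 247*(-72) = -17784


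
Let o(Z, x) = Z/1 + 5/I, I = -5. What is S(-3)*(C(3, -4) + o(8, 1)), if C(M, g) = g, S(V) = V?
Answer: -9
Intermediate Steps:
o(Z, x) = -1 + Z (o(Z, x) = Z/1 + 5/(-5) = Z*1 + 5*(-⅕) = Z - 1 = -1 + Z)
S(-3)*(C(3, -4) + o(8, 1)) = -3*(-4 + (-1 + 8)) = -3*(-4 + 7) = -3*3 = -9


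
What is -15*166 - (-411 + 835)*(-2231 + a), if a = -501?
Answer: 1155878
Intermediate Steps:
-15*166 - (-411 + 835)*(-2231 + a) = -15*166 - (-411 + 835)*(-2231 - 501) = -2490 - 424*(-2732) = -2490 - 1*(-1158368) = -2490 + 1158368 = 1155878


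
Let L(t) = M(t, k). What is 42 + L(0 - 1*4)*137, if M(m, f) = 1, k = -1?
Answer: 179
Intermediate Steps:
L(t) = 1
42 + L(0 - 1*4)*137 = 42 + 1*137 = 42 + 137 = 179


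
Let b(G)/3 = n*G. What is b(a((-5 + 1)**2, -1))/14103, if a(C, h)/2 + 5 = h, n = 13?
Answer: -52/1567 ≈ -0.033184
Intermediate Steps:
a(C, h) = -10 + 2*h
b(G) = 39*G (b(G) = 3*(13*G) = 39*G)
b(a((-5 + 1)**2, -1))/14103 = (39*(-10 + 2*(-1)))/14103 = (39*(-10 - 2))*(1/14103) = (39*(-12))*(1/14103) = -468*1/14103 = -52/1567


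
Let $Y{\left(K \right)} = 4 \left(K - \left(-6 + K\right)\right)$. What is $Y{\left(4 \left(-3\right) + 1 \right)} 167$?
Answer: $4008$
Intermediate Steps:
$Y{\left(K \right)} = 24$ ($Y{\left(K \right)} = 4 \cdot 6 = 24$)
$Y{\left(4 \left(-3\right) + 1 \right)} 167 = 24 \cdot 167 = 4008$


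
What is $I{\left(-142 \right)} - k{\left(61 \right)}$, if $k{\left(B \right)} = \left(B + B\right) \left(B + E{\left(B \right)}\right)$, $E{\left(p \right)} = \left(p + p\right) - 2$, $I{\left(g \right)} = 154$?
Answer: $-21928$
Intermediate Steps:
$E{\left(p \right)} = -2 + 2 p$ ($E{\left(p \right)} = 2 p - 2 = -2 + 2 p$)
$k{\left(B \right)} = 2 B \left(-2 + 3 B\right)$ ($k{\left(B \right)} = \left(B + B\right) \left(B + \left(-2 + 2 B\right)\right) = 2 B \left(-2 + 3 B\right)$)
$I{\left(-142 \right)} - k{\left(61 \right)} = 154 - 2 \cdot 61 \left(-2 + 3 \cdot 61\right) = 154 - 2 \cdot 61 \left(-2 + 183\right) = 154 - 2 \cdot 61 \cdot 181 = 154 - 22082 = -21928$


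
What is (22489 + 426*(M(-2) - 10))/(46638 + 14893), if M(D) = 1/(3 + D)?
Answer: 18655/61531 ≈ 0.30318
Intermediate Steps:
(22489 + 426*(M(-2) - 10))/(46638 + 14893) = (22489 + 426*(1/(3 - 2) - 10))/(46638 + 14893) = (22489 + 426*(1/1 - 10))/61531 = (22489 + 426*(1 - 10))*(1/61531) = (22489 + 426*(-9))*(1/61531) = (22489 - 3834)*(1/61531) = 18655*(1/61531) = 18655/61531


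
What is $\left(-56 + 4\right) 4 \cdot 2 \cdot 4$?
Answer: $-1664$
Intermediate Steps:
$\left(-56 + 4\right) 4 \cdot 2 \cdot 4 = - 52 \cdot 8 \cdot 4 = \left(-52\right) 32 = -1664$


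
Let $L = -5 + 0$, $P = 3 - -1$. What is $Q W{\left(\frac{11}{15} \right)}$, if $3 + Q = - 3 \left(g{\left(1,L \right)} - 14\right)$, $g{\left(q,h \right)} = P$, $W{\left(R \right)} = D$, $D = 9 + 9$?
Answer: $486$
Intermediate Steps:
$P = 4$ ($P = 3 + 1 = 4$)
$L = -5$
$D = 18$
$W{\left(R \right)} = 18$
$g{\left(q,h \right)} = 4$
$Q = 27$ ($Q = -3 - 3 \left(4 - 14\right) = -3 - -30 = -3 + 30 = 27$)
$Q W{\left(\frac{11}{15} \right)} = 27 \cdot 18 = 486$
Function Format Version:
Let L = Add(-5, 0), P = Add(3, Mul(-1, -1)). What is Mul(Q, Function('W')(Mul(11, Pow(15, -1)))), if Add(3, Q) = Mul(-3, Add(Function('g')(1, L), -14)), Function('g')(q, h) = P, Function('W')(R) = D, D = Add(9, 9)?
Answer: 486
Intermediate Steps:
P = 4 (P = Add(3, 1) = 4)
L = -5
D = 18
Function('W')(R) = 18
Function('g')(q, h) = 4
Q = 27 (Q = Add(-3, Mul(-3, Add(4, -14))) = Add(-3, Mul(-3, -10)) = Add(-3, 30) = 27)
Mul(Q, Function('W')(Mul(11, Pow(15, -1)))) = Mul(27, 18) = 486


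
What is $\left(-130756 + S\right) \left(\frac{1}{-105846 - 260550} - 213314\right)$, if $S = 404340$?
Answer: $- \frac{5345653280412620}{91599} \approx -5.8359 \cdot 10^{10}$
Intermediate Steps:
$\left(-130756 + S\right) \left(\frac{1}{-105846 - 260550} - 213314\right) = \left(-130756 + 404340\right) \left(\frac{1}{-105846 - 260550} - 213314\right) = 273584 \left(\frac{1}{-366396} - 213314\right) = 273584 \left(- \frac{1}{366396} - 213314\right) = 273584 \left(- \frac{78157396345}{366396}\right) = - \frac{5345653280412620}{91599}$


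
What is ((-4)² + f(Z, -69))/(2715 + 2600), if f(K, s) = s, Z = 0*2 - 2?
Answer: -53/5315 ≈ -0.0099718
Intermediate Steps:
Z = -2 (Z = 0 - 2 = -2)
((-4)² + f(Z, -69))/(2715 + 2600) = ((-4)² - 69)/(2715 + 2600) = (16 - 69)/5315 = -53*1/5315 = -53/5315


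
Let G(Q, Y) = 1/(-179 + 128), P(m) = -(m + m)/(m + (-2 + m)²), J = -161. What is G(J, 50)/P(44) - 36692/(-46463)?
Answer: 31084850/26065743 ≈ 1.1926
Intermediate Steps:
P(m) = -2*m/(m + (-2 + m)²)
G(Q, Y) = -1/51 (G(Q, Y) = 1/(-51) = -1/51)
G(J, 50)/P(44) - 36692/(-46463) = -(-1/102 - (-2 + 44)²/4488) - 36692/(-46463) = -1/(51*((-2*44/(44 + 42²)))) - 36692*(-1/46463) = -1/(51*((-2*44/(44 + 1764)))) + 36692/46463 = -1/(51*((-2*44/1808))) + 36692/46463 = -1/(51*((-2*44*1/1808))) + 36692/46463 = -1/(51*(-11/226)) + 36692/46463 = -1/51*(-226/11) + 36692/46463 = 226/561 + 36692/46463 = 31084850/26065743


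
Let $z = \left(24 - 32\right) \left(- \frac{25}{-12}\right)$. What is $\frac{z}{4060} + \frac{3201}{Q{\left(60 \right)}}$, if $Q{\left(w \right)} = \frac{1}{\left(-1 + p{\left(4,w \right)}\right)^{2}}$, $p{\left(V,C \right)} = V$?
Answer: $\frac{35089357}{1218} \approx 28809.0$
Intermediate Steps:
$z = - \frac{50}{3}$ ($z = - 8 \left(\left(-25\right) \left(- \frac{1}{12}\right)\right) = \left(-8\right) \frac{25}{12} = - \frac{50}{3} \approx -16.667$)
$Q{\left(w \right)} = \frac{1}{9}$ ($Q{\left(w \right)} = \frac{1}{\left(-1 + 4\right)^{2}} = \frac{1}{3^{2}} = \frac{1}{9}$)
$\frac{z}{4060} + \frac{3201}{Q{\left(60 \right)}} = - \frac{50}{3 \cdot 4060} + 3201 \frac{1}{\frac{1}{9}} = \left(- \frac{50}{3}\right) \frac{1}{4060} + 3201 \cdot 9 = - \frac{5}{1218} + 28809 = \frac{35089357}{1218}$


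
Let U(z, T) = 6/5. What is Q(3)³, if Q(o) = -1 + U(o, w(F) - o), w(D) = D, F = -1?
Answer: 1/125 ≈ 0.0080000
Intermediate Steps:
U(z, T) = 6/5 (U(z, T) = 6*(⅕) = 6/5)
Q(o) = ⅕ (Q(o) = -1 + 6/5 = ⅕)
Q(3)³ = (⅕)³ = 1/125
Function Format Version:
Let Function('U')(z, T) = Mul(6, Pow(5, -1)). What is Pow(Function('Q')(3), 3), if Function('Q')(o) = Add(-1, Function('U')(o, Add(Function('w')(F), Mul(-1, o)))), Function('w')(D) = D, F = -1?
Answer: Rational(1, 125) ≈ 0.0080000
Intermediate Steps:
Function('U')(z, T) = Rational(6, 5) (Function('U')(z, T) = Mul(6, Rational(1, 5)) = Rational(6, 5))
Function('Q')(o) = Rational(1, 5) (Function('Q')(o) = Add(-1, Rational(6, 5)) = Rational(1, 5))
Pow(Function('Q')(3), 3) = Pow(Rational(1, 5), 3) = Rational(1, 125)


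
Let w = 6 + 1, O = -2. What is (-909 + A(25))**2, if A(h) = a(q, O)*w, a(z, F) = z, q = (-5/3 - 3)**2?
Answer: 46362481/81 ≈ 5.7238e+5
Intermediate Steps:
q = 196/9 (q = (-5*1/3 - 3)**2 = (-5/3 - 3)**2 = (-14/3)**2 = 196/9 ≈ 21.778)
w = 7
A(h) = 1372/9 (A(h) = (196/9)*7 = 1372/9)
(-909 + A(25))**2 = (-909 + 1372/9)**2 = (-6809/9)**2 = 46362481/81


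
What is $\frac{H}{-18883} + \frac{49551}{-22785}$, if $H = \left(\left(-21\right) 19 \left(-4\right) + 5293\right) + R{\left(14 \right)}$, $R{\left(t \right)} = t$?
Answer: $- \frac{364318796}{143416385} \approx -2.5403$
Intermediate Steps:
$H = 6903$ ($H = \left(\left(-21\right) 19 \left(-4\right) + 5293\right) + 14 = \left(\left(-399\right) \left(-4\right) + 5293\right) + 14 = \left(1596 + 5293\right) + 14 = 6889 + 14 = 6903$)
$\frac{H}{-18883} + \frac{49551}{-22785} = \frac{6903}{-18883} + \frac{49551}{-22785} = 6903 \left(- \frac{1}{18883}\right) + 49551 \left(- \frac{1}{22785}\right) = - \frac{6903}{18883} - \frac{16517}{7595} = - \frac{364318796}{143416385}$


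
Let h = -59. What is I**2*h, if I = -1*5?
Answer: -1475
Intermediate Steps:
I = -5
I**2*h = (-5)**2*(-59) = 25*(-59) = -1475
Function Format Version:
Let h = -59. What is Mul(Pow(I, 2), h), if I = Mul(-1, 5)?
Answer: -1475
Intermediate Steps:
I = -5
Mul(Pow(I, 2), h) = Mul(Pow(-5, 2), -59) = Mul(25, -59) = -1475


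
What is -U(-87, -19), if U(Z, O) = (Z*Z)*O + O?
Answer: 143830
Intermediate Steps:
U(Z, O) = O + O*Z² (U(Z, O) = Z²*O + O = O*Z² + O = O + O*Z²)
-U(-87, -19) = -(-19)*(1 + (-87)²) = -(-19)*(1 + 7569) = -(-19)*7570 = -1*(-143830) = 143830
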